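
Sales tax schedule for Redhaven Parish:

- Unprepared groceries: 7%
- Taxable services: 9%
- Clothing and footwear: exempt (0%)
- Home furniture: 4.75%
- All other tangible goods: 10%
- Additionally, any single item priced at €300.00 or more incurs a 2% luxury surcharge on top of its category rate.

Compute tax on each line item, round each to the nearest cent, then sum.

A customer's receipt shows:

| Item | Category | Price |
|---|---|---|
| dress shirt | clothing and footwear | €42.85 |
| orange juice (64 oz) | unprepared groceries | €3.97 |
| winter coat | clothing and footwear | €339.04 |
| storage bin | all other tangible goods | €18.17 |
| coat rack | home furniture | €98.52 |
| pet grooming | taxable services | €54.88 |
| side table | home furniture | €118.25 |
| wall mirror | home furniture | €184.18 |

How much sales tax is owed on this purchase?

€32.87

Dress shirt €42.85: clothing and footwear → 0% → €0.00
Orange juice (64 oz) €3.97: unprepared groceries → 7% → €0.28
Winter coat €339.04: clothing and footwear → 0% + 2% surcharge = 2% → €6.78
Storage bin €18.17: all other tangible goods → 10% → €1.82
Coat rack €98.52: home furniture → 4.75% → €4.68
Pet grooming €54.88: taxable services → 9% → €4.94
Side table €118.25: home furniture → 4.75% → €5.62
Wall mirror €184.18: home furniture → 4.75% → €8.75
Total tax = €0.28 + €6.78 + €1.82 + €4.68 + €4.94 + €5.62 + €8.75 = €32.87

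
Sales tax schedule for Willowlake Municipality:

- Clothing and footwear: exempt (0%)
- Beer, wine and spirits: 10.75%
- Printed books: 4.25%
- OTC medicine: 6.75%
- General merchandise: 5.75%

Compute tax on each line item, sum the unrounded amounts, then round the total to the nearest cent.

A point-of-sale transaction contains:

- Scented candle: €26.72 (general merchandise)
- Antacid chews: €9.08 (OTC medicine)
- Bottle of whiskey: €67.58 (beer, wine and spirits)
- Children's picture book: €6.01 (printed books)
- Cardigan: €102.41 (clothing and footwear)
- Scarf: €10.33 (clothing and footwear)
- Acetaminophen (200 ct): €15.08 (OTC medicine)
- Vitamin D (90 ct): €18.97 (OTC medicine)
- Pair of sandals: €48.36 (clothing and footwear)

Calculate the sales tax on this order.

Scented candle €26.72: general merchandise → 5.75% → €1.5364
Antacid chews €9.08: OTC medicine → 6.75% → €0.6129
Bottle of whiskey €67.58: beer, wine and spirits → 10.75% → €7.26485
Children's picture book €6.01: printed books → 4.25% → €0.255425
Cardigan €102.41: clothing and footwear → 0% → €0.00
Scarf €10.33: clothing and footwear → 0% → €0.00
Acetaminophen (200 ct) €15.08: OTC medicine → 6.75% → €1.0179
Vitamin D (90 ct) €18.97: OTC medicine → 6.75% → €1.280475
Pair of sandals €48.36: clothing and footwear → 0% → €0.00
Unrounded tax sum = €11.96795 → €11.97

€11.97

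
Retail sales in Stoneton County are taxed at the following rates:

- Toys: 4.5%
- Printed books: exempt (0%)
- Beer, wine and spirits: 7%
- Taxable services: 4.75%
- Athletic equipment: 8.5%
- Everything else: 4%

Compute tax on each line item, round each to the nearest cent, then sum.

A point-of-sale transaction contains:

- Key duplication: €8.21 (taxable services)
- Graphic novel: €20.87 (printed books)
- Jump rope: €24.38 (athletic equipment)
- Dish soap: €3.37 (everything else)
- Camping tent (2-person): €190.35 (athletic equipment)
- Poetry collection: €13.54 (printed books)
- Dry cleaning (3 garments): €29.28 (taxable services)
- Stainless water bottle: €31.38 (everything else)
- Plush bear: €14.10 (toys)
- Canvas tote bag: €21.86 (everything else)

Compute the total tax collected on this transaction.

Key duplication €8.21: taxable services → 4.75% → €0.39
Graphic novel €20.87: printed books → 0% → €0.00
Jump rope €24.38: athletic equipment → 8.5% → €2.07
Dish soap €3.37: everything else → 4% → €0.13
Camping tent (2-person) €190.35: athletic equipment → 8.5% → €16.18
Poetry collection €13.54: printed books → 0% → €0.00
Dry cleaning (3 garments) €29.28: taxable services → 4.75% → €1.39
Stainless water bottle €31.38: everything else → 4% → €1.26
Plush bear €14.10: toys → 4.5% → €0.63
Canvas tote bag €21.86: everything else → 4% → €0.87
Total tax = €0.39 + €2.07 + €0.13 + €16.18 + €1.39 + €1.26 + €0.63 + €0.87 = €22.92

€22.92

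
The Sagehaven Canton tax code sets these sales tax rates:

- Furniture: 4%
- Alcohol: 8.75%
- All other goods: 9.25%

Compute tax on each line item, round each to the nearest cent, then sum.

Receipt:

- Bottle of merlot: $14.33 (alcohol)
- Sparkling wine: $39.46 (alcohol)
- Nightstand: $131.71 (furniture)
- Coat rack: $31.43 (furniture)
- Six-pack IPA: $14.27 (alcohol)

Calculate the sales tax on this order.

Bottle of merlot $14.33: alcohol → 8.75% → $1.25
Sparkling wine $39.46: alcohol → 8.75% → $3.45
Nightstand $131.71: furniture → 4% → $5.27
Coat rack $31.43: furniture → 4% → $1.26
Six-pack IPA $14.27: alcohol → 8.75% → $1.25
Total tax = $1.25 + $3.45 + $5.27 + $1.26 + $1.25 = $12.48

$12.48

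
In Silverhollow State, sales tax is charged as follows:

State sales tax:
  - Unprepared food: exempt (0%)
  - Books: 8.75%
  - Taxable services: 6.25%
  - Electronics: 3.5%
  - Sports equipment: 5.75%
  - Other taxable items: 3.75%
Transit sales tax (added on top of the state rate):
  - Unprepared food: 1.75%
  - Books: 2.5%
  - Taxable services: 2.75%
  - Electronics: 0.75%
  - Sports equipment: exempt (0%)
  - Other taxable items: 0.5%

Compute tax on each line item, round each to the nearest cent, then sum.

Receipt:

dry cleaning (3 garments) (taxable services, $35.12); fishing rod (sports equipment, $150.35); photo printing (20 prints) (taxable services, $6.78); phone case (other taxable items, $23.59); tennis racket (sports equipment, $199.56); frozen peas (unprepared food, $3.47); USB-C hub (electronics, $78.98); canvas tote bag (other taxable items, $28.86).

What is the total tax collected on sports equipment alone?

$20.12

Fishing rod $150.35: sports equipment → 5.75% + 0% transit = 5.75% → $8.65
Tennis racket $199.56: sports equipment → 5.75% + 0% transit = 5.75% → $11.47
Tax on sports equipment = $8.65 + $11.47 = $20.12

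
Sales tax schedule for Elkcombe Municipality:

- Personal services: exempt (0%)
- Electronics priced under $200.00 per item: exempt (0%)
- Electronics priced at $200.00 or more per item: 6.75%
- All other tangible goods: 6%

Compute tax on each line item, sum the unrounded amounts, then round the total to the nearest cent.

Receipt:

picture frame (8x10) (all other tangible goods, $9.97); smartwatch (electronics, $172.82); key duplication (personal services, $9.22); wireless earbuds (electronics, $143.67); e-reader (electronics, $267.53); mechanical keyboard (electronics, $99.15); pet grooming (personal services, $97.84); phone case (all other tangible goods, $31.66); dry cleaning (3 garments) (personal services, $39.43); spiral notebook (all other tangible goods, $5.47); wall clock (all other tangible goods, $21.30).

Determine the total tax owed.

Picture frame (8x10) $9.97: all other tangible goods → 6% → $0.5982
Smartwatch $172.82: electronics, under $200.00 → 0% → $0.00
Key duplication $9.22: personal services → 0% → $0.00
Wireless earbuds $143.67: electronics, under $200.00 → 0% → $0.00
E-reader $267.53: electronics, $200.00 or more → 6.75% → $18.058275
Mechanical keyboard $99.15: electronics, under $200.00 → 0% → $0.00
Pet grooming $97.84: personal services → 0% → $0.00
Phone case $31.66: all other tangible goods → 6% → $1.8996
Dry cleaning (3 garments) $39.43: personal services → 0% → $0.00
Spiral notebook $5.47: all other tangible goods → 6% → $0.3282
Wall clock $21.30: all other tangible goods → 6% → $1.278
Unrounded tax sum = $22.162275 → $22.16

$22.16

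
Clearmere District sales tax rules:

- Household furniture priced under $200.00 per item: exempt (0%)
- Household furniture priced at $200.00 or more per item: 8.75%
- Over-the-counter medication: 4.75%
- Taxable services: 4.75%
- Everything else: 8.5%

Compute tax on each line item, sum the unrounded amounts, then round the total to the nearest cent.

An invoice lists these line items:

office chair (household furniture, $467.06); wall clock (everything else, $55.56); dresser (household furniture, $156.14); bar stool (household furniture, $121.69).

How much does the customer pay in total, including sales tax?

Office chair $467.06: household furniture, $200.00 or more → 8.75% → $40.86775
Wall clock $55.56: everything else → 8.5% → $4.7226
Dresser $156.14: household furniture, under $200.00 → 0% → $0.00
Bar stool $121.69: household furniture, under $200.00 → 0% → $0.00
Subtotal = $800.45; unrounded tax = $45.59035 → $45.59; total due = $846.04

$846.04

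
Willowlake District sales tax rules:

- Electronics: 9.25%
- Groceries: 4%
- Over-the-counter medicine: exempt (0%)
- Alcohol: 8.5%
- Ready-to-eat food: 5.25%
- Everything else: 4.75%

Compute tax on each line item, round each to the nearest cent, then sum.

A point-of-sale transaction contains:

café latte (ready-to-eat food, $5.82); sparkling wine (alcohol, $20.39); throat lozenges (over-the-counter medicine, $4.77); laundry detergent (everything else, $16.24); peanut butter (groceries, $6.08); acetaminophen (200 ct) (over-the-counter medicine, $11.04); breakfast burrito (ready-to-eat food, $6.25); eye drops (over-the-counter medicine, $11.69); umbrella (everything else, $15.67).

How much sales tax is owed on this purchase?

$4.12

Café latte $5.82: ready-to-eat food → 5.25% → $0.31
Sparkling wine $20.39: alcohol → 8.5% → $1.73
Throat lozenges $4.77: over-the-counter medicine → 0% → $0.00
Laundry detergent $16.24: everything else → 4.75% → $0.77
Peanut butter $6.08: groceries → 4% → $0.24
Acetaminophen (200 ct) $11.04: over-the-counter medicine → 0% → $0.00
Breakfast burrito $6.25: ready-to-eat food → 5.25% → $0.33
Eye drops $11.69: over-the-counter medicine → 0% → $0.00
Umbrella $15.67: everything else → 4.75% → $0.74
Total tax = $0.31 + $1.73 + $0.77 + $0.24 + $0.33 + $0.74 = $4.12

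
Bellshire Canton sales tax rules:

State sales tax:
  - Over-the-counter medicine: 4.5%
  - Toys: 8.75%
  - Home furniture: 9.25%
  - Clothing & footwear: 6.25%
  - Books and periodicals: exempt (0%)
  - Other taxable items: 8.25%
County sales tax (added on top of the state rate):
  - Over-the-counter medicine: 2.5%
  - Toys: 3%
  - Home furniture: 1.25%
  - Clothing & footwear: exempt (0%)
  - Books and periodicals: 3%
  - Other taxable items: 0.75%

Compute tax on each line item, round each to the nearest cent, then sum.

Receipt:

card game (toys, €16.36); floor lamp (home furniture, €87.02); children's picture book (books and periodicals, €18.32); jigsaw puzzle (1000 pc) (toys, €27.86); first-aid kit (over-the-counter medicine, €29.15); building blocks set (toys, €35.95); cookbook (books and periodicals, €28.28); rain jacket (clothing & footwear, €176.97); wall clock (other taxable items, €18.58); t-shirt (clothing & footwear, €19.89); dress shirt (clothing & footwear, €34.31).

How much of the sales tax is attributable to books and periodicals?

Children's picture book €18.32: books and periodicals → 0% + 3% county = 3% → €0.55
Cookbook €28.28: books and periodicals → 0% + 3% county = 3% → €0.85
Tax on books and periodicals = €0.55 + €0.85 = €1.40

€1.40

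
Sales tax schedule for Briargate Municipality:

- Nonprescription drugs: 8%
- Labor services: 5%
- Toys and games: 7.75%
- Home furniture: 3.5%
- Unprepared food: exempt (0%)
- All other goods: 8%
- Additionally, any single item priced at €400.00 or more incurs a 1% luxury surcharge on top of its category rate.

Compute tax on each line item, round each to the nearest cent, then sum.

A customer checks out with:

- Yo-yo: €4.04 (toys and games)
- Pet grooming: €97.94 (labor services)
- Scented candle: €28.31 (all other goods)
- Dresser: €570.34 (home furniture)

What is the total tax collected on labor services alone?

Pet grooming €97.94: labor services → 5% → €4.90
Tax on labor services = €4.90

€4.90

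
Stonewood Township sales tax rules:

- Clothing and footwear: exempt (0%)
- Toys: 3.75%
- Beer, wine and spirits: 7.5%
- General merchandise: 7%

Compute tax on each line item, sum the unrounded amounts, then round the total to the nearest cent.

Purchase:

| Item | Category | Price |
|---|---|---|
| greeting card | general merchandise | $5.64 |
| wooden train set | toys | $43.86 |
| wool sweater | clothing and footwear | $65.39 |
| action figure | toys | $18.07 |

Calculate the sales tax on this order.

Greeting card $5.64: general merchandise → 7% → $0.3948
Wooden train set $43.86: toys → 3.75% → $1.64475
Wool sweater $65.39: clothing and footwear → 0% → $0.00
Action figure $18.07: toys → 3.75% → $0.677625
Unrounded tax sum = $2.717175 → $2.72

$2.72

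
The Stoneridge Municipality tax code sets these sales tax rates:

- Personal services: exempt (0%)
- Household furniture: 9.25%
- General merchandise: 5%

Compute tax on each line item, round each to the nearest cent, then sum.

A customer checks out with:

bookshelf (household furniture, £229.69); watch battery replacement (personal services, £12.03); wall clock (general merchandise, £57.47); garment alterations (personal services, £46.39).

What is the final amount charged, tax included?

Bookshelf £229.69: household furniture → 9.25% → £21.25
Watch battery replacement £12.03: personal services → 0% → £0.00
Wall clock £57.47: general merchandise → 5% → £2.87
Garment alterations £46.39: personal services → 0% → £0.00
Subtotal = £345.58; tax = £24.12; total due = £369.70

£369.70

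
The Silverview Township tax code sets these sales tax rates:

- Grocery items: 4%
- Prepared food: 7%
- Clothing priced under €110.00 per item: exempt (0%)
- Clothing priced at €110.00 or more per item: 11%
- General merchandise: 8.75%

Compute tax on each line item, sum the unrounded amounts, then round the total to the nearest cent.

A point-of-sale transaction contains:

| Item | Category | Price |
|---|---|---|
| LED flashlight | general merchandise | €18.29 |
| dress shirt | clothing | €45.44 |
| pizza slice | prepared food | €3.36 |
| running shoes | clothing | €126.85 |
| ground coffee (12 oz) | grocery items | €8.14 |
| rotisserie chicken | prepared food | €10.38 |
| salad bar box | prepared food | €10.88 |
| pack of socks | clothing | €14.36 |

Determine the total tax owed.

LED flashlight €18.29: general merchandise → 8.75% → €1.600375
Dress shirt €45.44: clothing, under €110.00 → 0% → €0.00
Pizza slice €3.36: prepared food → 7% → €0.2352
Running shoes €126.85: clothing, €110.00 or more → 11% → €13.9535
Ground coffee (12 oz) €8.14: grocery items → 4% → €0.3256
Rotisserie chicken €10.38: prepared food → 7% → €0.7266
Salad bar box €10.88: prepared food → 7% → €0.7616
Pack of socks €14.36: clothing, under €110.00 → 0% → €0.00
Unrounded tax sum = €17.602875 → €17.60

€17.60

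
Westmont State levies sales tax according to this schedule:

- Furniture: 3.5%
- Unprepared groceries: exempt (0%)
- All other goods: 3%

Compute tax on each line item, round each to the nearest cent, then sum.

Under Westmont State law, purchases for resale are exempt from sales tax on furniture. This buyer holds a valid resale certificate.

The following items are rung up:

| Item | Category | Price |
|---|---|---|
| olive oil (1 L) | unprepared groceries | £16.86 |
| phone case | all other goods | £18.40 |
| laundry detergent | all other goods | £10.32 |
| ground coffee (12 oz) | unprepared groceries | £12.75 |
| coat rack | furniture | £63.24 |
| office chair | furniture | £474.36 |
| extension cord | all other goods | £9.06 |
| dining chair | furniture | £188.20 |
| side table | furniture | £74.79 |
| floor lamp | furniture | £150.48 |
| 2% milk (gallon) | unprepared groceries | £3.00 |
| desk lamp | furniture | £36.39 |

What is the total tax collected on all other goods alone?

£1.13

Phone case £18.40: all other goods → 3% → £0.55
Laundry detergent £10.32: all other goods → 3% → £0.31
Extension cord £9.06: all other goods → 3% → £0.27
Tax on all other goods = £0.55 + £0.31 + £0.27 = £1.13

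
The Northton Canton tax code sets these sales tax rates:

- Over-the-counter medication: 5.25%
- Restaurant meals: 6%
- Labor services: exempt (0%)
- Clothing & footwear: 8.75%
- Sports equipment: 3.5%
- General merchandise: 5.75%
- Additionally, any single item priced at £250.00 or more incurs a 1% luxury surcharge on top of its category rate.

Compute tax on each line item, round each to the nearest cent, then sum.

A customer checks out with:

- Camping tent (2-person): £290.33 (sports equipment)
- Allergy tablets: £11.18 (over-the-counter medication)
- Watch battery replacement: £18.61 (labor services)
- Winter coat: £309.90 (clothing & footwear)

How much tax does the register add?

Camping tent (2-person) £290.33: sports equipment → 3.5% + 1% surcharge = 4.5% → £13.06
Allergy tablets £11.18: over-the-counter medication → 5.25% → £0.59
Watch battery replacement £18.61: labor services → 0% → £0.00
Winter coat £309.90: clothing & footwear → 8.75% + 1% surcharge = 9.75% → £30.22
Total tax = £13.06 + £0.59 + £30.22 = £43.87

£43.87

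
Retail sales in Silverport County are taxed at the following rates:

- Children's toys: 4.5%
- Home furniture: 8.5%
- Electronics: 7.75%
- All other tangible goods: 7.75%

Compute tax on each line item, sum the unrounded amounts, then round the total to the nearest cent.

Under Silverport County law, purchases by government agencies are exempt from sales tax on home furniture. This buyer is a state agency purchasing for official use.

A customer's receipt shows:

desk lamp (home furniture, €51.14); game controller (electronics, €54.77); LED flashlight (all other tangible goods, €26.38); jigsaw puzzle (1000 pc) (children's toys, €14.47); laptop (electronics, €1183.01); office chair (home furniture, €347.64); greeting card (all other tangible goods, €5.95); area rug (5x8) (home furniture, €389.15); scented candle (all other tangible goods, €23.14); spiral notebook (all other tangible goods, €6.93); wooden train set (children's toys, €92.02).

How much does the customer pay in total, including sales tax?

Desk lamp €51.14: home furniture, buyer-exempt → 0% → €0.00
Game controller €54.77: electronics → 7.75% → €4.244675
LED flashlight €26.38: all other tangible goods → 7.75% → €2.04445
Jigsaw puzzle (1000 pc) €14.47: children's toys → 4.5% → €0.65115
Laptop €1183.01: electronics → 7.75% → €91.683275
Office chair €347.64: home furniture, buyer-exempt → 0% → €0.00
Greeting card €5.95: all other tangible goods → 7.75% → €0.461125
Area rug (5x8) €389.15: home furniture, buyer-exempt → 0% → €0.00
Scented candle €23.14: all other tangible goods → 7.75% → €1.79335
Spiral notebook €6.93: all other tangible goods → 7.75% → €0.537075
Wooden train set €92.02: children's toys → 4.5% → €4.1409
Subtotal = €2194.60; unrounded tax = €105.556 → €105.56; total due = €2300.16

€2300.16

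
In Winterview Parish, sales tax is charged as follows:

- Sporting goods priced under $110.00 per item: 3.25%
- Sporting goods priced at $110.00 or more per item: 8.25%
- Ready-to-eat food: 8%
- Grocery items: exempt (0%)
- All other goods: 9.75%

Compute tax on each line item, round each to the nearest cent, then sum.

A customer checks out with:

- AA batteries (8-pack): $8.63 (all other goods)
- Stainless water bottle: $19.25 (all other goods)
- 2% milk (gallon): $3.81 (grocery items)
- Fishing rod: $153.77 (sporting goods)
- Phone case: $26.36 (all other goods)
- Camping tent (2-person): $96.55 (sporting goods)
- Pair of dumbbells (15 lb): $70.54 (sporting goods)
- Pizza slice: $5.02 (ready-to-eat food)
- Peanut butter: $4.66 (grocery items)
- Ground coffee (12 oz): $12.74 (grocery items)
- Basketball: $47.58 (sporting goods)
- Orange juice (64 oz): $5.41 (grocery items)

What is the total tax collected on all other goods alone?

AA batteries (8-pack) $8.63: all other goods → 9.75% → $0.84
Stainless water bottle $19.25: all other goods → 9.75% → $1.88
Phone case $26.36: all other goods → 9.75% → $2.57
Tax on all other goods = $0.84 + $1.88 + $2.57 = $5.29

$5.29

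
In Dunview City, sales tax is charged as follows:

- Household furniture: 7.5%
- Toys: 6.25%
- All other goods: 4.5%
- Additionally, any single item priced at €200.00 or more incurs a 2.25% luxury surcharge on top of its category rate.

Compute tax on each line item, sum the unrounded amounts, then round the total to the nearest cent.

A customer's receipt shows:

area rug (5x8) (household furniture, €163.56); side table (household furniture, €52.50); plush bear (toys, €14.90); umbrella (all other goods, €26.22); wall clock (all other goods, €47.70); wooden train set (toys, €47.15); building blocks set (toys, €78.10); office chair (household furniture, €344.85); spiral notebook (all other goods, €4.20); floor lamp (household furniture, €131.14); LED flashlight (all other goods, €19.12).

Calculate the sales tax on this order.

Area rug (5x8) €163.56: household furniture → 7.5% → €12.267
Side table €52.50: household furniture → 7.5% → €3.9375
Plush bear €14.90: toys → 6.25% → €0.93125
Umbrella €26.22: all other goods → 4.5% → €1.1799
Wall clock €47.70: all other goods → 4.5% → €2.1465
Wooden train set €47.15: toys → 6.25% → €2.946875
Building blocks set €78.10: toys → 6.25% → €4.88125
Office chair €344.85: household furniture → 7.5% + 2.25% surcharge = 9.75% → €33.622875
Spiral notebook €4.20: all other goods → 4.5% → €0.189
Floor lamp €131.14: household furniture → 7.5% → €9.8355
LED flashlight €19.12: all other goods → 4.5% → €0.8604
Unrounded tax sum = €72.79805 → €72.80

€72.80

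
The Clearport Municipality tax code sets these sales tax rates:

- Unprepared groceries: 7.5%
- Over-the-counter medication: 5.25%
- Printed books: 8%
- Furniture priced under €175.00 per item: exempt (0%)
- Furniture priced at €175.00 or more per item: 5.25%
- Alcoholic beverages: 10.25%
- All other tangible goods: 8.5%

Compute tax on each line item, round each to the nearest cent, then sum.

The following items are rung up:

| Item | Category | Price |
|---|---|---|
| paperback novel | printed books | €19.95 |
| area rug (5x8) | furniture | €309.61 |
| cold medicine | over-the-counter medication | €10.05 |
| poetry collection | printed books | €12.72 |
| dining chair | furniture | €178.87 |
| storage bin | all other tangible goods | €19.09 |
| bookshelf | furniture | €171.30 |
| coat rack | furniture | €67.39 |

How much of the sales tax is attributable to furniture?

Area rug (5x8) €309.61: furniture, €175.00 or more → 5.25% → €16.25
Dining chair €178.87: furniture, €175.00 or more → 5.25% → €9.39
Bookshelf €171.30: furniture, under €175.00 → 0% → €0.00
Coat rack €67.39: furniture, under €175.00 → 0% → €0.00
Tax on furniture = €16.25 + €9.39 + €0.00 + €0.00 = €25.64

€25.64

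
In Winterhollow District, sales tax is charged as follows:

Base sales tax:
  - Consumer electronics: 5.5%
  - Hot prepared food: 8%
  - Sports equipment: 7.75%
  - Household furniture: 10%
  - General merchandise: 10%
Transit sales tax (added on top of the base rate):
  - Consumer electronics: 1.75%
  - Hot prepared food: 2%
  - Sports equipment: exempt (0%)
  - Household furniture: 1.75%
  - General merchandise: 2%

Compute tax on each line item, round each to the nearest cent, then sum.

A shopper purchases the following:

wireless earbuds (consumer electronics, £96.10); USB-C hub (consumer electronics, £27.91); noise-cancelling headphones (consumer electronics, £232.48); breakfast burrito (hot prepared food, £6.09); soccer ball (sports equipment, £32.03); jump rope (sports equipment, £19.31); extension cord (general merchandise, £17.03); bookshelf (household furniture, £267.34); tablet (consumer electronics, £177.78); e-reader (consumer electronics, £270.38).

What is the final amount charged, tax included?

£1242.82

Wireless earbuds £96.10: consumer electronics → 5.5% + 1.75% transit = 7.25% → £6.97
USB-C hub £27.91: consumer electronics → 5.5% + 1.75% transit = 7.25% → £2.02
Noise-cancelling headphones £232.48: consumer electronics → 5.5% + 1.75% transit = 7.25% → £16.85
Breakfast burrito £6.09: hot prepared food → 8% + 2% transit = 10% → £0.61
Soccer ball £32.03: sports equipment → 7.75% + 0% transit = 7.75% → £2.48
Jump rope £19.31: sports equipment → 7.75% + 0% transit = 7.75% → £1.50
Extension cord £17.03: general merchandise → 10% + 2% transit = 12% → £2.04
Bookshelf £267.34: household furniture → 10% + 1.75% transit = 11.75% → £31.41
Tablet £177.78: consumer electronics → 5.5% + 1.75% transit = 7.25% → £12.89
E-reader £270.38: consumer electronics → 5.5% + 1.75% transit = 7.25% → £19.60
Subtotal = £1146.45; tax = £96.37; total due = £1242.82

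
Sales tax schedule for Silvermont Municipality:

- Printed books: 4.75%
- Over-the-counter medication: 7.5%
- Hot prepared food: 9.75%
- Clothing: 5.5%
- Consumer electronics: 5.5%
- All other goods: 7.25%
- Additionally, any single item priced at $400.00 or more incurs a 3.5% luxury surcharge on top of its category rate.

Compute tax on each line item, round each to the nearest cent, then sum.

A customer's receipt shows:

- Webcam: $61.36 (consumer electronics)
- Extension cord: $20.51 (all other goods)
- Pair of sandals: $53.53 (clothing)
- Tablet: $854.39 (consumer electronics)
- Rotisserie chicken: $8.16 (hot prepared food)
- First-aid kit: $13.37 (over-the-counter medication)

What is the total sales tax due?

Webcam $61.36: consumer electronics → 5.5% → $3.37
Extension cord $20.51: all other goods → 7.25% → $1.49
Pair of sandals $53.53: clothing → 5.5% → $2.94
Tablet $854.39: consumer electronics → 5.5% + 3.5% surcharge = 9% → $76.90
Rotisserie chicken $8.16: hot prepared food → 9.75% → $0.80
First-aid kit $13.37: over-the-counter medication → 7.5% → $1.00
Total tax = $3.37 + $1.49 + $2.94 + $76.90 + $0.80 + $1.00 = $86.50

$86.50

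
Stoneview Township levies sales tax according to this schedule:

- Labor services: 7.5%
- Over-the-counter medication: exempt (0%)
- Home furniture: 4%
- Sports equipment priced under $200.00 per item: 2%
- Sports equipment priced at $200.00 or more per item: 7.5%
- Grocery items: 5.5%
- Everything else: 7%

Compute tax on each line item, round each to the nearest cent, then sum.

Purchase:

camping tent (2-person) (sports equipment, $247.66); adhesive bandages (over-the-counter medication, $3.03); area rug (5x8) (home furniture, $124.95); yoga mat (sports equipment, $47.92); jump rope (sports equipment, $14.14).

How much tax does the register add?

$24.81

Camping tent (2-person) $247.66: sports equipment, $200.00 or more → 7.5% → $18.57
Adhesive bandages $3.03: over-the-counter medication → 0% → $0.00
Area rug (5x8) $124.95: home furniture → 4% → $5.00
Yoga mat $47.92: sports equipment, under $200.00 → 2% → $0.96
Jump rope $14.14: sports equipment, under $200.00 → 2% → $0.28
Total tax = $18.57 + $5.00 + $0.96 + $0.28 = $24.81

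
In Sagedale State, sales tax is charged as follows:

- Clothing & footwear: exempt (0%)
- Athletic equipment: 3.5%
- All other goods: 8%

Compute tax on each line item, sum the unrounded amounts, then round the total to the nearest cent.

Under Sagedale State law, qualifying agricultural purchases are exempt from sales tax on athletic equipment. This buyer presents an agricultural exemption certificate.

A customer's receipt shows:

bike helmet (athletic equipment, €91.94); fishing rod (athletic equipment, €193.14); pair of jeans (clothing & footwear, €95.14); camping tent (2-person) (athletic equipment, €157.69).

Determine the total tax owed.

€0.00

Bike helmet €91.94: athletic equipment, buyer-exempt → 0% → €0.00
Fishing rod €193.14: athletic equipment, buyer-exempt → 0% → €0.00
Pair of jeans €95.14: clothing & footwear → 0% → €0.00
Camping tent (2-person) €157.69: athletic equipment, buyer-exempt → 0% → €0.00
Unrounded tax sum = €0.00 → €0.00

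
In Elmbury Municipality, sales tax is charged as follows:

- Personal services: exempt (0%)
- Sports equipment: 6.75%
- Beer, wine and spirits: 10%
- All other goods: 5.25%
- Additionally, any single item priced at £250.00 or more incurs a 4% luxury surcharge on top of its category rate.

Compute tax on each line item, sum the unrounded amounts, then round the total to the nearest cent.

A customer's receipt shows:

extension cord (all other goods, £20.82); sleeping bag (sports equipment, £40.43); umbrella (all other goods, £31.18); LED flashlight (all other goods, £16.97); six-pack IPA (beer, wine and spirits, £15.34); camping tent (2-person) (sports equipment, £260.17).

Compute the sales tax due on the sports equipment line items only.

Sleeping bag £40.43: sports equipment → 6.75% → £2.729025
Camping tent (2-person) £260.17: sports equipment → 6.75% + 4% surcharge = 10.75% → £27.968275
Tax on sports equipment: unrounded sum = £30.6973 → £30.70

£30.70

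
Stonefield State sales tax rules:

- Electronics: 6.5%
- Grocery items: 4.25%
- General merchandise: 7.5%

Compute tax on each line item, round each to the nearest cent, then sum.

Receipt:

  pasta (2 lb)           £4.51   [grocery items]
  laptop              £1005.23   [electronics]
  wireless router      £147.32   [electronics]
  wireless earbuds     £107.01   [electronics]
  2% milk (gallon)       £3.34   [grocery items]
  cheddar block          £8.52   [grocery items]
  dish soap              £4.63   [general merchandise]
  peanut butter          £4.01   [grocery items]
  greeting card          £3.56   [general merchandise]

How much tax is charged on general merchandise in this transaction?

£0.62

Dish soap £4.63: general merchandise → 7.5% → £0.35
Greeting card £3.56: general merchandise → 7.5% → £0.27
Tax on general merchandise = £0.35 + £0.27 = £0.62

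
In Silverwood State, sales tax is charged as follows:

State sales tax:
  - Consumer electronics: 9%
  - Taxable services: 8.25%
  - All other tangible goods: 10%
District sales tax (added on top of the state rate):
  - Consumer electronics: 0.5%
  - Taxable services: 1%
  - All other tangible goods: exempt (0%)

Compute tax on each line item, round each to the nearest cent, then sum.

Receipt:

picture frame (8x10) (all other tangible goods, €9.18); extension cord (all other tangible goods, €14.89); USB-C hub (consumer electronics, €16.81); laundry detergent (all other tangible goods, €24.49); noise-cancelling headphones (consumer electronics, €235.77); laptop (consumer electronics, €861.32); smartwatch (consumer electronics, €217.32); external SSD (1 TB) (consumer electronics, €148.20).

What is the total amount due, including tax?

Picture frame (8x10) €9.18: all other tangible goods → 10% + 0% district = 10% → €0.92
Extension cord €14.89: all other tangible goods → 10% + 0% district = 10% → €1.49
USB-C hub €16.81: consumer electronics → 9% + 0.5% district = 9.5% → €1.60
Laundry detergent €24.49: all other tangible goods → 10% + 0% district = 10% → €2.45
Noise-cancelling headphones €235.77: consumer electronics → 9% + 0.5% district = 9.5% → €22.40
Laptop €861.32: consumer electronics → 9% + 0.5% district = 9.5% → €81.83
Smartwatch €217.32: consumer electronics → 9% + 0.5% district = 9.5% → €20.65
External SSD (1 TB) €148.20: consumer electronics → 9% + 0.5% district = 9.5% → €14.08
Subtotal = €1527.98; tax = €145.42; total due = €1673.40

€1673.40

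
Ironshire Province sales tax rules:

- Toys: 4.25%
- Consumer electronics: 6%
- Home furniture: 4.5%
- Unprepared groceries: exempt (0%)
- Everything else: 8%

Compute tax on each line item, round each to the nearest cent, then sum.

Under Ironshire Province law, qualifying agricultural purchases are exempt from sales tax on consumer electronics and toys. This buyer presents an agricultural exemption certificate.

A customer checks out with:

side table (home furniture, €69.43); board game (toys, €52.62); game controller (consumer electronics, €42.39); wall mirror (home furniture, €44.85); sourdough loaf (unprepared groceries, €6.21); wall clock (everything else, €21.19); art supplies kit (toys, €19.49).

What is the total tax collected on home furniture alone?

Side table €69.43: home furniture → 4.5% → €3.12
Wall mirror €44.85: home furniture → 4.5% → €2.02
Tax on home furniture = €3.12 + €2.02 = €5.14

€5.14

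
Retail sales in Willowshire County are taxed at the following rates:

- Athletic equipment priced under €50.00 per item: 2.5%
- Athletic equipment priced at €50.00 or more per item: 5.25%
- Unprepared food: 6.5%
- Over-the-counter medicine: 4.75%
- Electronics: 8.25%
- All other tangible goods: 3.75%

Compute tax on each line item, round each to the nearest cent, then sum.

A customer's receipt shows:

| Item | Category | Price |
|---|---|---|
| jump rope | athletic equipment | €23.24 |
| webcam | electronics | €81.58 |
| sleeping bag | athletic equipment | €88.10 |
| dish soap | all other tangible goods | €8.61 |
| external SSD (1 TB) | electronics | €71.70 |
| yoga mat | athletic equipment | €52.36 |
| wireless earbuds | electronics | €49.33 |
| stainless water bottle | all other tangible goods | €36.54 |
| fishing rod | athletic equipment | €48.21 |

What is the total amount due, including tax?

€487.25

Jump rope €23.24: athletic equipment, under €50.00 → 2.5% → €0.58
Webcam €81.58: electronics → 8.25% → €6.73
Sleeping bag €88.10: athletic equipment, €50.00 or more → 5.25% → €4.63
Dish soap €8.61: all other tangible goods → 3.75% → €0.32
External SSD (1 TB) €71.70: electronics → 8.25% → €5.92
Yoga mat €52.36: athletic equipment, €50.00 or more → 5.25% → €2.75
Wireless earbuds €49.33: electronics → 8.25% → €4.07
Stainless water bottle €36.54: all other tangible goods → 3.75% → €1.37
Fishing rod €48.21: athletic equipment, under €50.00 → 2.5% → €1.21
Subtotal = €459.67; tax = €27.58; total due = €487.25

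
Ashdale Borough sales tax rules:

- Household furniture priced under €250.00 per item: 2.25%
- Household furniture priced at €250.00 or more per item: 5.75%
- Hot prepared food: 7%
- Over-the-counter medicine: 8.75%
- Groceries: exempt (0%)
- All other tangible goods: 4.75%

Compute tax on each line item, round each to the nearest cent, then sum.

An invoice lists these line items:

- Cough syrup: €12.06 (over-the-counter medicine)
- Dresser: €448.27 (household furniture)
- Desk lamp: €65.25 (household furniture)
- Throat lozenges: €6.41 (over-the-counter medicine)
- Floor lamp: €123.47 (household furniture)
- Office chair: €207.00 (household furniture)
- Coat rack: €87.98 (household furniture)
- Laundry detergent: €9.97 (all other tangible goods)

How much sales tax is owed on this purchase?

€38.76

Cough syrup €12.06: over-the-counter medicine → 8.75% → €1.06
Dresser €448.27: household furniture, €250.00 or more → 5.75% → €25.78
Desk lamp €65.25: household furniture, under €250.00 → 2.25% → €1.47
Throat lozenges €6.41: over-the-counter medicine → 8.75% → €0.56
Floor lamp €123.47: household furniture, under €250.00 → 2.25% → €2.78
Office chair €207.00: household furniture, under €250.00 → 2.25% → €4.66
Coat rack €87.98: household furniture, under €250.00 → 2.25% → €1.98
Laundry detergent €9.97: all other tangible goods → 4.75% → €0.47
Total tax = €1.06 + €25.78 + €1.47 + €0.56 + €2.78 + €4.66 + €1.98 + €0.47 = €38.76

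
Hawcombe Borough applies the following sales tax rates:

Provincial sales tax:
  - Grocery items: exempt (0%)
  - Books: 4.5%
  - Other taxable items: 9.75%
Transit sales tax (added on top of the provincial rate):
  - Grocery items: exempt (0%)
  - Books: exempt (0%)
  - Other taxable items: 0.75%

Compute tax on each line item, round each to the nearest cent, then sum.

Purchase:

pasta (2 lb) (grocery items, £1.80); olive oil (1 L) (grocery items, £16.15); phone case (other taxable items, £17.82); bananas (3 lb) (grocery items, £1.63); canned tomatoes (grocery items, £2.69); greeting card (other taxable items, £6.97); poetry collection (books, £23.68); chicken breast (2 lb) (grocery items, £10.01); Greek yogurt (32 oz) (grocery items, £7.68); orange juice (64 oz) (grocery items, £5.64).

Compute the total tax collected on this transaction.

Pasta (2 lb) £1.80: grocery items → 0% + 0% transit = 0% → £0.00
Olive oil (1 L) £16.15: grocery items → 0% + 0% transit = 0% → £0.00
Phone case £17.82: other taxable items → 9.75% + 0.75% transit = 10.5% → £1.87
Bananas (3 lb) £1.63: grocery items → 0% + 0% transit = 0% → £0.00
Canned tomatoes £2.69: grocery items → 0% + 0% transit = 0% → £0.00
Greeting card £6.97: other taxable items → 9.75% + 0.75% transit = 10.5% → £0.73
Poetry collection £23.68: books → 4.5% + 0% transit = 4.5% → £1.07
Chicken breast (2 lb) £10.01: grocery items → 0% + 0% transit = 0% → £0.00
Greek yogurt (32 oz) £7.68: grocery items → 0% + 0% transit = 0% → £0.00
Orange juice (64 oz) £5.64: grocery items → 0% + 0% transit = 0% → £0.00
Total tax = £1.87 + £0.73 + £1.07 = £3.67

£3.67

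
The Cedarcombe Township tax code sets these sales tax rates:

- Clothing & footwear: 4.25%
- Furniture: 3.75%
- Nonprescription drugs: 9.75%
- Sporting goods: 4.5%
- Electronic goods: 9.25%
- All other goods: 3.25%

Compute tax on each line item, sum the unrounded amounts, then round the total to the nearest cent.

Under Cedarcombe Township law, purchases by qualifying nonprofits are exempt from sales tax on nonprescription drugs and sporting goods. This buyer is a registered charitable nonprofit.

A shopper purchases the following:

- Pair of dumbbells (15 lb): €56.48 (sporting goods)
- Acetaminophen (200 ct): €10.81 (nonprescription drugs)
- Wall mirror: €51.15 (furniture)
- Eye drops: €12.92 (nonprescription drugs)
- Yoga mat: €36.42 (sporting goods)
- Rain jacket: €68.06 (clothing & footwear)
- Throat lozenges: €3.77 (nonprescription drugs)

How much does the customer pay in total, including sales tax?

€244.42

Pair of dumbbells (15 lb) €56.48: sporting goods, buyer-exempt → 0% → €0.00
Acetaminophen (200 ct) €10.81: nonprescription drugs, buyer-exempt → 0% → €0.00
Wall mirror €51.15: furniture → 3.75% → €1.918125
Eye drops €12.92: nonprescription drugs, buyer-exempt → 0% → €0.00
Yoga mat €36.42: sporting goods, buyer-exempt → 0% → €0.00
Rain jacket €68.06: clothing & footwear → 4.25% → €2.89255
Throat lozenges €3.77: nonprescription drugs, buyer-exempt → 0% → €0.00
Subtotal = €239.61; unrounded tax = €4.810675 → €4.81; total due = €244.42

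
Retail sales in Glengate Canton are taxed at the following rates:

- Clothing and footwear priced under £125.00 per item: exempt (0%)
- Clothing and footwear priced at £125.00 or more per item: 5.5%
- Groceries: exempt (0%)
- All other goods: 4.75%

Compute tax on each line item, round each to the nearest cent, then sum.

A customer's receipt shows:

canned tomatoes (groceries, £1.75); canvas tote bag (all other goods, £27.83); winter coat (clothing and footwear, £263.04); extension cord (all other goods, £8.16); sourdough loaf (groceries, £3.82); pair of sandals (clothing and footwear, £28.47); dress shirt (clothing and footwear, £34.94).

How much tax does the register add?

Canned tomatoes £1.75: groceries → 0% → £0.00
Canvas tote bag £27.83: all other goods → 4.75% → £1.32
Winter coat £263.04: clothing and footwear, £125.00 or more → 5.5% → £14.47
Extension cord £8.16: all other goods → 4.75% → £0.39
Sourdough loaf £3.82: groceries → 0% → £0.00
Pair of sandals £28.47: clothing and footwear, under £125.00 → 0% → £0.00
Dress shirt £34.94: clothing and footwear, under £125.00 → 0% → £0.00
Total tax = £1.32 + £14.47 + £0.39 = £16.18

£16.18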